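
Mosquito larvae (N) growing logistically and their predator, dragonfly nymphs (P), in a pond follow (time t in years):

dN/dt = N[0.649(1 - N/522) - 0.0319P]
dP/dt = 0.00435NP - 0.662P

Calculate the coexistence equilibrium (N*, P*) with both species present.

From dP/dt = 0 with P > 0: 0.00435N* = 0.662, so N* = 152.
Substitute into dN/dt = 0: 0.649(1 - 152/522) = 0.0319P*.
The bracket is 0.708, giving P* = 0.46/0.0319 = 14.4.

N* ≈ 152, P* ≈ 14.4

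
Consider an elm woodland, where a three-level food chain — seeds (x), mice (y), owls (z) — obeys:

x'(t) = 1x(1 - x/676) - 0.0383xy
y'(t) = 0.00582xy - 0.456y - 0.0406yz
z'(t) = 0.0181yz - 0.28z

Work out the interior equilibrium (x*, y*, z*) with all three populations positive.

x* ≈ 275, y* ≈ 15.5, z* ≈ 28.3

From dz/dt = 0: 0.0181y* = 0.28, so y* = 15.5.
From dx/dt = 0: 1(1 - x*/676) = 0.0383·15.5, giving x* = 676·(1 - 0.592) = 275.
From dy/dt = 0: 0.00582·275 - 0.456 = 0.0406z*, so z* = 1.15/0.0406 = 28.3.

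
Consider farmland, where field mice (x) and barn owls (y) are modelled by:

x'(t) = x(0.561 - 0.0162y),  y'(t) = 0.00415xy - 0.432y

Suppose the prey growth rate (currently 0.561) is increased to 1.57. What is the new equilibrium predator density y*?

At the interior fixed point, setting dx/dt = 0 with x > 0 fixes y* = (prey growth rate)/(xy coefficient) — independent of the other coefficients.
With the change, y* = 1.57/0.0162 = 96.9; it rises from 34.6.

y* ≈ 96.9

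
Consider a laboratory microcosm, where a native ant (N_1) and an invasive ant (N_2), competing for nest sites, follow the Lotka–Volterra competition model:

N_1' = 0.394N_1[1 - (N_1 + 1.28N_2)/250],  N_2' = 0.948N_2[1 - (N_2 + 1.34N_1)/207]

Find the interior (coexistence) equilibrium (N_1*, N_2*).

Setting both brackets to zero gives the nullclines N_1 + 1.28N_2 = 250 and 1.34N_1 + N_2 = 207.
Substituting N_2 = 207 - 1.34N_1 into the first: N_1(1 - 1.28·1.34) = 250 - 1.28·207.
So N_1* = -15/-0.715 = 20.9, and then N_2* = 207 - 1.34·20.9 = 179.

N_1* ≈ 20.9, N_2* ≈ 179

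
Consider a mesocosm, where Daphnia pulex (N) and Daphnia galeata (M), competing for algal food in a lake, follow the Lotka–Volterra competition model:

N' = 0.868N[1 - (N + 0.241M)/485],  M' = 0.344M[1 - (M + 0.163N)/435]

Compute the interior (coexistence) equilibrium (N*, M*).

Setting both brackets to zero gives the nullclines N + 0.241M = 485 and 0.163N + M = 435.
Substituting M = 435 - 0.163N into the first: N(1 - 0.241·0.163) = 485 - 0.241·435.
So N* = 380/0.961 = 396, and then M* = 435 - 0.163·396 = 370.

N* ≈ 396, M* ≈ 370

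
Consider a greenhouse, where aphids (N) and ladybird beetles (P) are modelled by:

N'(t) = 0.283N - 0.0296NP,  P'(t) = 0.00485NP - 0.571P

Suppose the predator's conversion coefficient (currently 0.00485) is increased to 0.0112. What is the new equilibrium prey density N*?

N* ≈ 51

At the interior fixed point, setting dP/dt = 0 with P > 0 fixes N* = (predator death rate)/(NP coefficient) — independent of the other coefficients.
With the change, N* = 0.571/0.0112 = 51; it falls from 118.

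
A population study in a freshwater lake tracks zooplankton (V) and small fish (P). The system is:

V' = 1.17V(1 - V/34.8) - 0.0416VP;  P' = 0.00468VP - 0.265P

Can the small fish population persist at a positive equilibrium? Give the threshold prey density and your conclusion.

The predator equation gives dP/dt > 0 only when V > 0.265/0.00468 = 56.6.
Without the predator, V → K = 34.8. Since 34.8 < 56.6, the predator cannot invade.

Threshold V = 56.6; K < 56.6, so no, the predator goes extinct.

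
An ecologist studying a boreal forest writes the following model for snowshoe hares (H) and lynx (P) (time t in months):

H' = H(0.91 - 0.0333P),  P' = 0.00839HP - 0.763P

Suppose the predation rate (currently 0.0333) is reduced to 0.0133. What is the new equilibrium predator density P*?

At the interior fixed point, setting dH/dt = 0 with H > 0 fixes P* = (prey growth rate)/(HP coefficient) — independent of the other coefficients.
With the change, P* = 0.91/0.0133 = 68.4; it rises from 27.3.

P* ≈ 68.4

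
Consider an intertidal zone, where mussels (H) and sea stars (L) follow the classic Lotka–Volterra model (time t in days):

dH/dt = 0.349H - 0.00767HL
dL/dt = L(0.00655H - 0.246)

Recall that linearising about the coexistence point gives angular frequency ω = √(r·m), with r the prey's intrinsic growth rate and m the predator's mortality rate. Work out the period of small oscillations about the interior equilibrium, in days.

T ≈ 21.4 days

Here r = 0.349 and m = 0.246, so r·m = 0.0859.
ω = √0.0859 = 0.293 per day, hence T = 2π/ω ≈ 21.4 days.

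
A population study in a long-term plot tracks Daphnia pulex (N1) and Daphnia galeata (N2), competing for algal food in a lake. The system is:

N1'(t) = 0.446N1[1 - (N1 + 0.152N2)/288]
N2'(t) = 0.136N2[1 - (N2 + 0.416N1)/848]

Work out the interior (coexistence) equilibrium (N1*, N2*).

N1* ≈ 170, N2* ≈ 777

Setting both brackets to zero gives the nullclines N1 + 0.152N2 = 288 and 0.416N1 + N2 = 848.
Substituting N2 = 848 - 0.416N1 into the first: N1(1 - 0.152·0.416) = 288 - 0.152·848.
So N1* = 159/0.937 = 170, and then N2* = 848 - 0.416·170 = 777.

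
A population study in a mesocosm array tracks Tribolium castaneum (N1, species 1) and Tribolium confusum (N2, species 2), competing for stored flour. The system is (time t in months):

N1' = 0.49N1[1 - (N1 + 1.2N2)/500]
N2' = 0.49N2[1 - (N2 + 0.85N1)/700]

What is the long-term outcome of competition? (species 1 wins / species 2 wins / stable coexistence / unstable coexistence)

Compare the nullcline intercepts: K1/α12 = 500/1.2 = 417 < K2 = 700; K2/α21 = 700/0.85 = 824 > K1 = 500.
Since the inequalities point opposite ways, species 2 can invade but species 1 cannot.

species 2 excludes species 1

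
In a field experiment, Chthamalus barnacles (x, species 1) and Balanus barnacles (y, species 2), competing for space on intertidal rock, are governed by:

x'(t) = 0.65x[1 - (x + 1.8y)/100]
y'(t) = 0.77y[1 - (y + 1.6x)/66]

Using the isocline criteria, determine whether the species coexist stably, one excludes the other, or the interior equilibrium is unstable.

Compare the nullcline intercepts: K1/α12 = 100/1.8 = 55.6 < K2 = 66; K2/α21 = 66/1.6 = 41.2 < K1 = 100.
Since both are reversed, neither can invade when rare; the interior point is a saddle.

unstable coexistence (outcome depends on initial conditions)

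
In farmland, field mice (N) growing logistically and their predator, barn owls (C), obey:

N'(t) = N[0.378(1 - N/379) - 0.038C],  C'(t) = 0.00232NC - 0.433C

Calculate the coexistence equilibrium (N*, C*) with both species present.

From dC/dt = 0 with C > 0: 0.00232N* = 0.433, so N* = 187.
Substitute into dN/dt = 0: 0.378(1 - 187/379) = 0.038C*.
The bracket is 0.508, giving C* = 0.192/0.038 = 5.05.

N* ≈ 187, C* ≈ 5.05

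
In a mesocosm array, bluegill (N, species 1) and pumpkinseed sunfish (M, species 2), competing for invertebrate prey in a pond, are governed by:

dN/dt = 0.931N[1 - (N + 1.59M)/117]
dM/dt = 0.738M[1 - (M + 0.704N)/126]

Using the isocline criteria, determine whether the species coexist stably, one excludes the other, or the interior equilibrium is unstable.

Compare the nullcline intercepts: K1/α12 = 117/1.59 = 73.6 < K2 = 126; K2/α21 = 126/0.704 = 179 > K1 = 117.
Since the inequalities point opposite ways, species 2 can invade but species 1 cannot.

species 2 excludes species 1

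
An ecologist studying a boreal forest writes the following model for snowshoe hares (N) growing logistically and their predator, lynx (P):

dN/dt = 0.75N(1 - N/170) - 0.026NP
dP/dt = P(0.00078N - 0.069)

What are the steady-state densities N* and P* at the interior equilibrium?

N* ≈ 88.5, P* ≈ 13.8

From dP/dt = 0 with P > 0: 0.00078N* = 0.069, so N* = 88.5.
Substitute into dN/dt = 0: 0.75(1 - 88.5/170) = 0.026P*.
The bracket is 0.48, giving P* = 0.36/0.026 = 13.8.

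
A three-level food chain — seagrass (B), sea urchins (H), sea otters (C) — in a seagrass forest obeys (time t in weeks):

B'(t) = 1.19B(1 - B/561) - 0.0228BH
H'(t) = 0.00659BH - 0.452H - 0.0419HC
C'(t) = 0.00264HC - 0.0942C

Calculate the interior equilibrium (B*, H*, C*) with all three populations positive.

B* ≈ 177, H* ≈ 35.7, C* ≈ 17.1

From dC/dt = 0: 0.00264H* = 0.0942, so H* = 35.7.
From dB/dt = 0: 1.19(1 - B*/561) = 0.0228·35.7, giving B* = 561·(1 - 0.684) = 177.
From dH/dt = 0: 0.00659·177 - 0.452 = 0.0419C*, so C* = 0.718/0.0419 = 17.1.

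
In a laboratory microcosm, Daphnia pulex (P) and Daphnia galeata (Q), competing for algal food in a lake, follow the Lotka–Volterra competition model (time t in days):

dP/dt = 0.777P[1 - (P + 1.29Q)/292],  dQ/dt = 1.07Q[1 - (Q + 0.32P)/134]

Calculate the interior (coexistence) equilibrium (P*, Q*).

Setting both brackets to zero gives the nullclines P + 1.29Q = 292 and 0.32P + Q = 134.
Substituting Q = 134 - 0.32P into the first: P(1 - 1.29·0.32) = 292 - 1.29·134.
So P* = 119/0.587 = 203, and then Q* = 134 - 0.32·203 = 69.1.

P* ≈ 203, Q* ≈ 69.1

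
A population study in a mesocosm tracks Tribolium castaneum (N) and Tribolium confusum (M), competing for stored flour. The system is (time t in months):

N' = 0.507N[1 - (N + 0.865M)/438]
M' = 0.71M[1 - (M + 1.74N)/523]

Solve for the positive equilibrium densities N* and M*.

N* ≈ 28.5, M* ≈ 473

Setting both brackets to zero gives the nullclines N + 0.865M = 438 and 1.74N + M = 523.
Substituting M = 523 - 1.74N into the first: N(1 - 0.865·1.74) = 438 - 0.865·523.
So N* = -14.4/-0.505 = 28.5, and then M* = 523 - 1.74·28.5 = 473.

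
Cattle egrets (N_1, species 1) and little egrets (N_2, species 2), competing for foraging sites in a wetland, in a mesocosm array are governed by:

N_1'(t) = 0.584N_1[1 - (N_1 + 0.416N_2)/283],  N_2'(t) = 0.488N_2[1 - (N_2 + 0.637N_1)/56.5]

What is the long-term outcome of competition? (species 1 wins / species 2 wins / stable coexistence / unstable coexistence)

Compare the nullcline intercepts: K1/α12 = 283/0.416 = 680 > K2 = 56.5; K2/α21 = 56.5/0.637 = 88.7 < K1 = 283.
Since the inequalities point opposite ways, species 1 can invade but species 2 cannot.

species 1 excludes species 2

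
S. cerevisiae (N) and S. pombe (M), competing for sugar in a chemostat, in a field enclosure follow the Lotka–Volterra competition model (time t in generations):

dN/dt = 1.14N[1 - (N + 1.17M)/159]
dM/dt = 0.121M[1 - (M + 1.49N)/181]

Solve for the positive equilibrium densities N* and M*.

Setting both brackets to zero gives the nullclines N + 1.17M = 159 and 1.49N + M = 181.
Substituting M = 181 - 1.49N into the first: N(1 - 1.17·1.49) = 159 - 1.17·181.
So N* = -52.8/-0.743 = 71, and then M* = 181 - 1.49·71 = 75.2.

N* ≈ 71, M* ≈ 75.2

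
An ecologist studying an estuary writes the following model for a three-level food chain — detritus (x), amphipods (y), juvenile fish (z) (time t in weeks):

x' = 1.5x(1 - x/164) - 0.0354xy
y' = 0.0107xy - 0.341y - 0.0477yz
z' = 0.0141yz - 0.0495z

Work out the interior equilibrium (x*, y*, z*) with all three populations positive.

x* ≈ 150, y* ≈ 3.51, z* ≈ 26.6

From dz/dt = 0: 0.0141y* = 0.0495, so y* = 3.51.
From dx/dt = 0: 1.5(1 - x*/164) = 0.0354·3.51, giving x* = 164·(1 - 0.0829) = 150.
From dy/dt = 0: 0.0107·150 - 0.341 = 0.0477z*, so z* = 1.27/0.0477 = 26.6.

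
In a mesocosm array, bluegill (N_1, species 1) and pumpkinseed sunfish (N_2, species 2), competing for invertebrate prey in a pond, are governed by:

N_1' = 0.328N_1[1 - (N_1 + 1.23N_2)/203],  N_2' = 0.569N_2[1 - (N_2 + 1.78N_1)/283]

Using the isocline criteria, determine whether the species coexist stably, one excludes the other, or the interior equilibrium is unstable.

unstable coexistence (outcome depends on initial conditions)

Compare the nullcline intercepts: K1/α12 = 203/1.23 = 165 < K2 = 283; K2/α21 = 283/1.78 = 159 < K1 = 203.
Since both are reversed, neither can invade when rare; the interior point is a saddle.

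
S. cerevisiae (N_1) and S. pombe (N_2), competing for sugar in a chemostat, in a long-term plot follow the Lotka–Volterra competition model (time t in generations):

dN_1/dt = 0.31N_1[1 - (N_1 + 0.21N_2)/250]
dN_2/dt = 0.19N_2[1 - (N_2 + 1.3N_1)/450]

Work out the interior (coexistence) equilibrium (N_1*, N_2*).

N_1* ≈ 214, N_2* ≈ 172

Setting both brackets to zero gives the nullclines N_1 + 0.21N_2 = 250 and 1.3N_1 + N_2 = 450.
Substituting N_2 = 450 - 1.3N_1 into the first: N_1(1 - 0.21·1.3) = 250 - 0.21·450.
So N_1* = 156/0.727 = 214, and then N_2* = 450 - 1.3·214 = 172.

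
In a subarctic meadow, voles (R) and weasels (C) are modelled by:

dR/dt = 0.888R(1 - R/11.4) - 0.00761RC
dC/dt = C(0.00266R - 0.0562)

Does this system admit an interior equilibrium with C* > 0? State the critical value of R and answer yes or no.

The predator equation gives dC/dt > 0 only when R > 0.0562/0.00266 = 21.1.
Without the predator, R → K = 11.4. Since 11.4 < 21.1, the predator cannot invade.

Threshold R = 21.1; K < 21.1, so no, the predator goes extinct.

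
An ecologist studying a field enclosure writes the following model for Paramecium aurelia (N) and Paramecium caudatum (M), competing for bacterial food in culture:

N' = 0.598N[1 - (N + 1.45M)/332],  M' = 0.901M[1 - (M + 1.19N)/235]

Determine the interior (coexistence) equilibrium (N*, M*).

N* ≈ 12.1, M* ≈ 221

Setting both brackets to zero gives the nullclines N + 1.45M = 332 and 1.19N + M = 235.
Substituting M = 235 - 1.19N into the first: N(1 - 1.45·1.19) = 332 - 1.45·235.
So N* = -8.75/-0.725 = 12.1, and then M* = 235 - 1.19·12.1 = 221.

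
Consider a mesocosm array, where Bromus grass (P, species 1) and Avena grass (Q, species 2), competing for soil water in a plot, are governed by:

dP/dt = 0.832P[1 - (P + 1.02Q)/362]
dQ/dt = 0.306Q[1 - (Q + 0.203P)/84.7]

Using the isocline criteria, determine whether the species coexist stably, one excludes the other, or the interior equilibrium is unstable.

stable coexistence

Compare the nullcline intercepts: K1/α12 = 362/1.02 = 355 > K2 = 84.7; K2/α21 = 84.7/0.203 = 417 > K1 = 362.
Since both inequalities hold, each species can invade when rare, so the interior equilibrium is stable.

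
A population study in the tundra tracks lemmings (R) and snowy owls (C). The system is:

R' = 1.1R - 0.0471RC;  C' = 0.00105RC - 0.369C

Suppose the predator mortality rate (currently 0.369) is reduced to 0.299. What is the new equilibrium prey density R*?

R* ≈ 285

At the interior fixed point, setting dC/dt = 0 with C > 0 fixes R* = (predator death rate)/(RC coefficient) — independent of the other coefficients.
With the change, R* = 0.299/0.00105 = 285; it falls from 351.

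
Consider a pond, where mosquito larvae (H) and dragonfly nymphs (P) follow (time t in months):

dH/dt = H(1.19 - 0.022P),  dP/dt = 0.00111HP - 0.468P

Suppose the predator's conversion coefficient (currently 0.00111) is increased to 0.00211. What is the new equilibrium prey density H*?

H* ≈ 222

At the interior fixed point, setting dP/dt = 0 with P > 0 fixes H* = (predator death rate)/(HP coefficient) — independent of the other coefficients.
With the change, H* = 0.468/0.00211 = 222; it falls from 422.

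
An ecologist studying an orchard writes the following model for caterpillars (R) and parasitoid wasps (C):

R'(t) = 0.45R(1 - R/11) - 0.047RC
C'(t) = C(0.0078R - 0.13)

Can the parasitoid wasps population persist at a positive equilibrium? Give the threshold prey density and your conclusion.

Threshold R = 16.7; K < 16.7, so no, the predator goes extinct.

The predator equation gives dC/dt > 0 only when R > 0.13/0.0078 = 16.7.
Without the predator, R → K = 11. Since 11 < 16.7, the predator cannot invade.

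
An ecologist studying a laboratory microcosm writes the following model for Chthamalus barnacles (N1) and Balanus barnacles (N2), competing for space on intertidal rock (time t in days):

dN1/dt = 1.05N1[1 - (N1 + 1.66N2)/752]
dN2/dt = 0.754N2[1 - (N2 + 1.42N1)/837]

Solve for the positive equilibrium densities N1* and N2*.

Setting both brackets to zero gives the nullclines N1 + 1.66N2 = 752 and 1.42N1 + N2 = 837.
Substituting N2 = 837 - 1.42N1 into the first: N1(1 - 1.66·1.42) = 752 - 1.66·837.
So N1* = -637/-1.36 = 470, and then N2* = 837 - 1.42·470 = 170.

N1* ≈ 470, N2* ≈ 170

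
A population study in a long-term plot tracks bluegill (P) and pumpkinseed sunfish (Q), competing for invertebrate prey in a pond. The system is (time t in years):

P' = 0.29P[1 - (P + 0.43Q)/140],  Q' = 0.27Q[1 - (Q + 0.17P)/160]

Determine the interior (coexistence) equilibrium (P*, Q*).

P* ≈ 76.8, Q* ≈ 147

Setting both brackets to zero gives the nullclines P + 0.43Q = 140 and 0.17P + Q = 160.
Substituting Q = 160 - 0.17P into the first: P(1 - 0.43·0.17) = 140 - 0.43·160.
So P* = 71.2/0.927 = 76.8, and then Q* = 160 - 0.17·76.8 = 147.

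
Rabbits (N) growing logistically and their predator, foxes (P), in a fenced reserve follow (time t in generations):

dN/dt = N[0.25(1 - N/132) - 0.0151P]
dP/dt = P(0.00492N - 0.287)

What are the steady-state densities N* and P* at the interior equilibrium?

From dP/dt = 0 with P > 0: 0.00492N* = 0.287, so N* = 58.3.
Substitute into dN/dt = 0: 0.25(1 - 58.3/132) = 0.0151P*.
The bracket is 0.558, giving P* = 0.14/0.0151 = 9.24.

N* ≈ 58.3, P* ≈ 9.24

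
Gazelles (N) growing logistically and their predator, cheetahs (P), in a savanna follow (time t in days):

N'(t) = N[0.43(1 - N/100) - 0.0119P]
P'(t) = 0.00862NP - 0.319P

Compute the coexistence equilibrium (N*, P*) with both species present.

N* ≈ 37, P* ≈ 22.8

From dP/dt = 0 with P > 0: 0.00862N* = 0.319, so N* = 37.
Substitute into dN/dt = 0: 0.43(1 - 37/100) = 0.0119P*.
The bracket is 0.63, giving P* = 0.271/0.0119 = 22.8.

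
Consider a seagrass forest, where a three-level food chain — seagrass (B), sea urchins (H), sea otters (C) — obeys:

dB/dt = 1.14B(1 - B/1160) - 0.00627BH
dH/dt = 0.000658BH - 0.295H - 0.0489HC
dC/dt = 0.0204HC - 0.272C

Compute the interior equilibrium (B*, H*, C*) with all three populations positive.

B* ≈ 1070, H* ≈ 13.3, C* ≈ 8.43

From dC/dt = 0: 0.0204H* = 0.272, so H* = 13.3.
From dB/dt = 0: 1.14(1 - B*/1160) = 0.00627·13.3, giving B* = 1160·(1 - 0.0733) = 1070.
From dH/dt = 0: 0.000658·1070 - 0.295 = 0.0489C*, so C* = 0.412/0.0489 = 8.43.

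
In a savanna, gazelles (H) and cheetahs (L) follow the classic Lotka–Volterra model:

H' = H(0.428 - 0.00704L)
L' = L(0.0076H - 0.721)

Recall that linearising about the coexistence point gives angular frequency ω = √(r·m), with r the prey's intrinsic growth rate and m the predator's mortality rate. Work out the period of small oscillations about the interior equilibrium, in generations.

Here r = 0.428 and m = 0.721, so r·m = 0.309.
ω = √0.309 = 0.556 per generation, hence T = 2π/ω ≈ 11.3 generations.

T ≈ 11.3 generations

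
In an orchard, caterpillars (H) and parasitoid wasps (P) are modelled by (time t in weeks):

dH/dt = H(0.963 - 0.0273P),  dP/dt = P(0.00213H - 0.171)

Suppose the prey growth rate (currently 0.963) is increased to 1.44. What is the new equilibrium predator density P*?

P* ≈ 52.7

At the interior fixed point, setting dH/dt = 0 with H > 0 fixes P* = (prey growth rate)/(HP coefficient) — independent of the other coefficients.
With the change, P* = 1.44/0.0273 = 52.7; it rises from 35.3.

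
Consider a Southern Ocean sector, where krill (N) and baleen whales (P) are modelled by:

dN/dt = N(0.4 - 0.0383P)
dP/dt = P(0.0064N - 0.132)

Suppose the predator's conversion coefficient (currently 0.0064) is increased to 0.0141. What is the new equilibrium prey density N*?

N* ≈ 9.36

At the interior fixed point, setting dP/dt = 0 with P > 0 fixes N* = (predator death rate)/(NP coefficient) — independent of the other coefficients.
With the change, N* = 0.132/0.0141 = 9.36; it falls from 20.6.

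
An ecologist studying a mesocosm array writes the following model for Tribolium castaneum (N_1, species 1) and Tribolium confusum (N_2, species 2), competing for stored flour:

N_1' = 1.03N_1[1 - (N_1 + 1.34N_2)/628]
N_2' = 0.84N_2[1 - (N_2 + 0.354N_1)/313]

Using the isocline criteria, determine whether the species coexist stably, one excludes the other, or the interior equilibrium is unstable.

Compare the nullcline intercepts: K1/α12 = 628/1.34 = 469 > K2 = 313; K2/α21 = 313/0.354 = 884 > K1 = 628.
Since both inequalities hold, each species can invade when rare, so the interior equilibrium is stable.

stable coexistence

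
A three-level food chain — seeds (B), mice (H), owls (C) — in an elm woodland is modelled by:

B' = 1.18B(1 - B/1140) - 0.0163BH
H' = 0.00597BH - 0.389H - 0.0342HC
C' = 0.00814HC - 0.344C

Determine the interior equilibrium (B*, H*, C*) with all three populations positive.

From dC/dt = 0: 0.00814H* = 0.344, so H* = 42.3.
From dB/dt = 0: 1.18(1 - B*/1140) = 0.0163·42.3, giving B* = 1140·(1 - 0.584) = 475.
From dH/dt = 0: 0.00597·475 - 0.389 = 0.0342C*, so C* = 2.44/0.0342 = 71.5.

B* ≈ 475, H* ≈ 42.3, C* ≈ 71.5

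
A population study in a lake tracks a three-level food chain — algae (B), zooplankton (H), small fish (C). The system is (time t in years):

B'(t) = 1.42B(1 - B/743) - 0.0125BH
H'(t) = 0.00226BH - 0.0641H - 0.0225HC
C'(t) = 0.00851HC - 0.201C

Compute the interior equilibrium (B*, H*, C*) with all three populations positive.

From dC/dt = 0: 0.00851H* = 0.201, so H* = 23.6.
From dB/dt = 0: 1.42(1 - B*/743) = 0.0125·23.6, giving B* = 743·(1 - 0.208) = 589.
From dH/dt = 0: 0.00226·589 - 0.0641 = 0.0225C*, so C* = 1.27/0.0225 = 56.3.

B* ≈ 589, H* ≈ 23.6, C* ≈ 56.3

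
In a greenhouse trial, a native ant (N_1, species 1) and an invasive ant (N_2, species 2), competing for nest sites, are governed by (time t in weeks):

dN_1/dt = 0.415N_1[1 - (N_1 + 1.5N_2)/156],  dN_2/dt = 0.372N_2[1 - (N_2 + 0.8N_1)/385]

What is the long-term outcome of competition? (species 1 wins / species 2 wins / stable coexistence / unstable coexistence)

species 2 excludes species 1

Compare the nullcline intercepts: K1/α12 = 156/1.5 = 104 < K2 = 385; K2/α21 = 385/0.8 = 481 > K1 = 156.
Since the inequalities point opposite ways, species 2 can invade but species 1 cannot.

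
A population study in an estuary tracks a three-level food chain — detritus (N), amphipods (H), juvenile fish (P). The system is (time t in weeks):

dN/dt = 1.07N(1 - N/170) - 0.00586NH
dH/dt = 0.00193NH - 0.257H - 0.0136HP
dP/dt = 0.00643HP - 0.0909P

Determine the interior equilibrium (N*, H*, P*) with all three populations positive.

N* ≈ 157, H* ≈ 14.1, P* ≈ 3.36

From dP/dt = 0: 0.00643H* = 0.0909, so H* = 14.1.
From dN/dt = 0: 1.07(1 - N*/170) = 0.00586·14.1, giving N* = 170·(1 - 0.0774) = 157.
From dH/dt = 0: 0.00193·157 - 0.257 = 0.0136P*, so P* = 0.0457/0.0136 = 3.36.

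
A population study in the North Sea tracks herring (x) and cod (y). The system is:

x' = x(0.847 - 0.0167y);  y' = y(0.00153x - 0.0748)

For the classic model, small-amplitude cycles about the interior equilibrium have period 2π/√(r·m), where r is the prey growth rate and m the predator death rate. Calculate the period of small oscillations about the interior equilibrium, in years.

T ≈ 25 years

Here r = 0.847 and m = 0.0748, so r·m = 0.0634.
ω = √0.0634 = 0.252 per year, hence T = 2π/ω ≈ 25 years.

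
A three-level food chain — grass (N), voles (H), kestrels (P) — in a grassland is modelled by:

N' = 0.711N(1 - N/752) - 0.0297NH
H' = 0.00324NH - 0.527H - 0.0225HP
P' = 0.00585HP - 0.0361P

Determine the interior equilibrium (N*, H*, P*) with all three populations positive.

N* ≈ 558, H* ≈ 6.17, P* ≈ 57

From dP/dt = 0: 0.00585H* = 0.0361, so H* = 6.17.
From dN/dt = 0: 0.711(1 - N*/752) = 0.0297·6.17, giving N* = 752·(1 - 0.258) = 558.
From dH/dt = 0: 0.00324·558 - 0.527 = 0.0225P*, so P* = 1.28/0.0225 = 57.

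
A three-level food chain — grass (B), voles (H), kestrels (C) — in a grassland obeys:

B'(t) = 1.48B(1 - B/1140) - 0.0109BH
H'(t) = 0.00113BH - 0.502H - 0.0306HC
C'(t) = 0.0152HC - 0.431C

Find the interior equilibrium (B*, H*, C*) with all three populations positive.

From dC/dt = 0: 0.0152H* = 0.431, so H* = 28.4.
From dB/dt = 0: 1.48(1 - B*/1140) = 0.0109·28.4, giving B* = 1140·(1 - 0.209) = 902.
From dH/dt = 0: 0.00113·902 - 0.502 = 0.0306C*, so C* = 0.517/0.0306 = 16.9.

B* ≈ 902, H* ≈ 28.4, C* ≈ 16.9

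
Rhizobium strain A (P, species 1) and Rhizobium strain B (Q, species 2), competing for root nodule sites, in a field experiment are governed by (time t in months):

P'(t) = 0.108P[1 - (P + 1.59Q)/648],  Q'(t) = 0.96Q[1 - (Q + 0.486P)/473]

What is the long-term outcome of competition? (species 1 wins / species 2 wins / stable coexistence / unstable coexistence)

Compare the nullcline intercepts: K1/α12 = 648/1.59 = 408 < K2 = 473; K2/α21 = 473/0.486 = 973 > K1 = 648.
Since the inequalities point opposite ways, species 2 can invade but species 1 cannot.

species 2 excludes species 1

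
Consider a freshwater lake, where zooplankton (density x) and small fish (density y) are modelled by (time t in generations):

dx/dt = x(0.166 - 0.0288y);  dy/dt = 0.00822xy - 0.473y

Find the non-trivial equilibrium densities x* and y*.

x* ≈ 57.5, y* ≈ 5.76

Set dy/dt = 0 with y > 0: 0.00822x - 0.473 = 0, so x* = 0.473/0.00822 = 57.5.
Set dx/dt = 0 with x > 0: 0.166 - 0.0288y = 0, so y* = 0.166/0.0288 = 5.76.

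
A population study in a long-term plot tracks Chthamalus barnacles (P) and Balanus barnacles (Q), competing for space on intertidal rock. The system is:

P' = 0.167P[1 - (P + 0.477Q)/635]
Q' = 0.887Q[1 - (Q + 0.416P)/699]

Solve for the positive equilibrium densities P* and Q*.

Setting both brackets to zero gives the nullclines P + 0.477Q = 635 and 0.416P + Q = 699.
Substituting Q = 699 - 0.416P into the first: P(1 - 0.477·0.416) = 635 - 0.477·699.
So P* = 302/0.802 = 376, and then Q* = 699 - 0.416·376 = 542.

P* ≈ 376, Q* ≈ 542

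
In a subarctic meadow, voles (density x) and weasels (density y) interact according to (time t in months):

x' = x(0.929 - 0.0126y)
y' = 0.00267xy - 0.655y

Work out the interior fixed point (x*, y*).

x* ≈ 245, y* ≈ 73.7

Set dy/dt = 0 with y > 0: 0.00267x - 0.655 = 0, so x* = 0.655/0.00267 = 245.
Set dx/dt = 0 with x > 0: 0.929 - 0.0126y = 0, so y* = 0.929/0.0126 = 73.7.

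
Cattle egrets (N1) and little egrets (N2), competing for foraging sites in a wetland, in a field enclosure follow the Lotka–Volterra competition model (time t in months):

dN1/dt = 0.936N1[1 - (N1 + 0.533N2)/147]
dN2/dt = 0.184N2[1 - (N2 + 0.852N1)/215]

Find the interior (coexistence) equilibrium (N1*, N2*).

Setting both brackets to zero gives the nullclines N1 + 0.533N2 = 147 and 0.852N1 + N2 = 215.
Substituting N2 = 215 - 0.852N1 into the first: N1(1 - 0.533·0.852) = 147 - 0.533·215.
So N1* = 32.4/0.546 = 59.4, and then N2* = 215 - 0.852·59.4 = 164.

N1* ≈ 59.4, N2* ≈ 164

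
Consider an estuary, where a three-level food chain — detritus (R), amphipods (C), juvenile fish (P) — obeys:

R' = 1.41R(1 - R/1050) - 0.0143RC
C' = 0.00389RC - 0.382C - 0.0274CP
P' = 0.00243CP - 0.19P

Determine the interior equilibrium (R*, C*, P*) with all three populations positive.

From dP/dt = 0: 0.00243C* = 0.19, so C* = 78.2.
From dR/dt = 0: 1.41(1 - R*/1050) = 0.0143·78.2, giving R* = 1050·(1 - 0.793) = 217.
From dC/dt = 0: 0.00389·217 - 0.382 = 0.0274P*, so P* = 0.464/0.0274 = 16.9.

R* ≈ 217, C* ≈ 78.2, P* ≈ 16.9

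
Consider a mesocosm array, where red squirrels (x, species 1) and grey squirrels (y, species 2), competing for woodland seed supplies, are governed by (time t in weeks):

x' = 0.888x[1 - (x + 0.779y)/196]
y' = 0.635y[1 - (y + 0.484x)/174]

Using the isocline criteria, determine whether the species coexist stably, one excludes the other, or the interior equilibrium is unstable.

Compare the nullcline intercepts: K1/α12 = 196/0.779 = 252 > K2 = 174; K2/α21 = 174/0.484 = 360 > K1 = 196.
Since both inequalities hold, each species can invade when rare, so the interior equilibrium is stable.

stable coexistence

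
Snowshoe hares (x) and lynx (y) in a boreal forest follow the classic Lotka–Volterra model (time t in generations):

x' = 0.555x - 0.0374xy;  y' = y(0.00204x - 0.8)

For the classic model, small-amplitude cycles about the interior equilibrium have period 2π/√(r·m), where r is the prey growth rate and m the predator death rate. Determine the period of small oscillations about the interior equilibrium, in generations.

Here r = 0.555 and m = 0.8, so r·m = 0.444.
ω = √0.444 = 0.666 per generation, hence T = 2π/ω ≈ 9.43 generations.

T ≈ 9.43 generations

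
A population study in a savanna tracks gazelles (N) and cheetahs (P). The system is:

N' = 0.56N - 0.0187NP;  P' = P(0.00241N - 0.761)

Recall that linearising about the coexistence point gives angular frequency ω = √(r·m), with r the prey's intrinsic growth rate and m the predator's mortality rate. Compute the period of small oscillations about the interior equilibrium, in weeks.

Here r = 0.56 and m = 0.761, so r·m = 0.426.
ω = √0.426 = 0.653 per week, hence T = 2π/ω ≈ 9.62 weeks.

T ≈ 9.62 weeks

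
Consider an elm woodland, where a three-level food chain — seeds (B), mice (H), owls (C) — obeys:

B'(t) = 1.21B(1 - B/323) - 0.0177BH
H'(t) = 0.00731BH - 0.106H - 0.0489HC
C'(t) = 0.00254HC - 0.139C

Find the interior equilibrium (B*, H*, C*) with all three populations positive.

B* ≈ 64.4, H* ≈ 54.7, C* ≈ 7.46

From dC/dt = 0: 0.00254H* = 0.139, so H* = 54.7.
From dB/dt = 0: 1.21(1 - B*/323) = 0.0177·54.7, giving B* = 323·(1 - 0.801) = 64.4.
From dH/dt = 0: 0.00731·64.4 - 0.106 = 0.0489C*, so C* = 0.365/0.0489 = 7.46.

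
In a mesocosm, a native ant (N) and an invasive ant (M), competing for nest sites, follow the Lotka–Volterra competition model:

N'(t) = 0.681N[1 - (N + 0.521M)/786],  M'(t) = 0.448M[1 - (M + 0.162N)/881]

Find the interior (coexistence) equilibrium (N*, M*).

Setting both brackets to zero gives the nullclines N + 0.521M = 786 and 0.162N + M = 881.
Substituting M = 881 - 0.162N into the first: N(1 - 0.521·0.162) = 786 - 0.521·881.
So N* = 327/0.916 = 357, and then M* = 881 - 0.162·357 = 823.

N* ≈ 357, M* ≈ 823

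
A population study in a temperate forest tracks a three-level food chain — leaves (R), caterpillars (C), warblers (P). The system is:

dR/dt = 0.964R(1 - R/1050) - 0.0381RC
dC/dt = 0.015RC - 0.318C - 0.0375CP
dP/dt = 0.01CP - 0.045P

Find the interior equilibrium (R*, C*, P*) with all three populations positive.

From dP/dt = 0: 0.01C* = 0.045, so C* = 4.5.
From dR/dt = 0: 0.964(1 - R*/1050) = 0.0381·4.5, giving R* = 1050·(1 - 0.178) = 863.
From dC/dt = 0: 0.015·863 - 0.318 = 0.0375P*, so P* = 12.6/0.0375 = 337.

R* ≈ 863, C* ≈ 4.5, P* ≈ 337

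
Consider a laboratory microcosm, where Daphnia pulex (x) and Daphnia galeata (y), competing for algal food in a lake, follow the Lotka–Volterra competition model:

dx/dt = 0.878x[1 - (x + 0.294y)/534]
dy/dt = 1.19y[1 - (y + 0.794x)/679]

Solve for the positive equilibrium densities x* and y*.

x* ≈ 436, y* ≈ 333

Setting both brackets to zero gives the nullclines x + 0.294y = 534 and 0.794x + y = 679.
Substituting y = 679 - 0.794x into the first: x(1 - 0.294·0.794) = 534 - 0.294·679.
So x* = 334/0.767 = 436, and then y* = 679 - 0.794·436 = 333.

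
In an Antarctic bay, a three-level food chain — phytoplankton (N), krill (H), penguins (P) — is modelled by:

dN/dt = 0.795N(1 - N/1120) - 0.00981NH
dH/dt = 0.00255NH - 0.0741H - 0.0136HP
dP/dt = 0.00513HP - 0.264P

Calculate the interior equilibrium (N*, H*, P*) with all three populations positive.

From dP/dt = 0: 0.00513H* = 0.264, so H* = 51.5.
From dN/dt = 0: 0.795(1 - N*/1120) = 0.00981·51.5, giving N* = 1120·(1 - 0.635) = 409.
From dH/dt = 0: 0.00255·409 - 0.0741 = 0.0136P*, so P* = 0.968/0.0136 = 71.2.

N* ≈ 409, H* ≈ 51.5, P* ≈ 71.2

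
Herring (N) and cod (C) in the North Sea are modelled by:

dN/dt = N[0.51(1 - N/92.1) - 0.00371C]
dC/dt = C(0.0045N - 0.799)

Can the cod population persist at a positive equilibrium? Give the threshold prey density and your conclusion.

Threshold N = 178; K < 178, so no, the predator goes extinct.

The predator equation gives dC/dt > 0 only when N > 0.799/0.0045 = 178.
Without the predator, N → K = 92.1. Since 92.1 < 178, the predator cannot invade.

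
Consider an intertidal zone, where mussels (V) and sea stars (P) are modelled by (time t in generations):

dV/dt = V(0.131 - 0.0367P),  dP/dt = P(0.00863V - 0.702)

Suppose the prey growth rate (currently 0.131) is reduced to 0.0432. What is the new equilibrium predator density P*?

P* ≈ 1.18

At the interior fixed point, setting dV/dt = 0 with V > 0 fixes P* = (prey growth rate)/(VP coefficient) — independent of the other coefficients.
With the change, P* = 0.0432/0.0367 = 1.18; it falls from 3.57.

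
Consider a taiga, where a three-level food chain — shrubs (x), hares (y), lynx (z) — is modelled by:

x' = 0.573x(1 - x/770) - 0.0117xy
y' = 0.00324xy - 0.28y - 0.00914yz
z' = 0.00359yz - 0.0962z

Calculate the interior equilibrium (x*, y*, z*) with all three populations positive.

x* ≈ 349, y* ≈ 26.8, z* ≈ 93

From dz/dt = 0: 0.00359y* = 0.0962, so y* = 26.8.
From dx/dt = 0: 0.573(1 - x*/770) = 0.0117·26.8, giving x* = 770·(1 - 0.547) = 349.
From dy/dt = 0: 0.00324·349 - 0.28 = 0.00914z*, so z* = 0.85/0.00914 = 93.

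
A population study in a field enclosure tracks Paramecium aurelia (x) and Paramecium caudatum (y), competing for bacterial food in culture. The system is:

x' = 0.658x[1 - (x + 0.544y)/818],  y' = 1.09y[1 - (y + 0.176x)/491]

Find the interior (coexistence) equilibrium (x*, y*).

Setting both brackets to zero gives the nullclines x + 0.544y = 818 and 0.176x + y = 491.
Substituting y = 491 - 0.176x into the first: x(1 - 0.544·0.176) = 818 - 0.544·491.
So x* = 551/0.904 = 609, and then y* = 491 - 0.176·609 = 384.

x* ≈ 609, y* ≈ 384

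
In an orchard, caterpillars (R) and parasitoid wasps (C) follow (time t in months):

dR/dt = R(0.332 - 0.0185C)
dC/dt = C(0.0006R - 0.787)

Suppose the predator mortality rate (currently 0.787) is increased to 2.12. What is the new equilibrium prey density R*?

R* ≈ 3530

At the interior fixed point, setting dC/dt = 0 with C > 0 fixes R* = (predator death rate)/(RC coefficient) — independent of the other coefficients.
With the change, R* = 2.12/0.0006 = 3530; it rises from 1310.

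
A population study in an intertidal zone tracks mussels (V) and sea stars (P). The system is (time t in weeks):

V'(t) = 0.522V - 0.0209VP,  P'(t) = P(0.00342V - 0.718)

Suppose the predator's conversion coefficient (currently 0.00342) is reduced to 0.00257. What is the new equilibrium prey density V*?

V* ≈ 279

At the interior fixed point, setting dP/dt = 0 with P > 0 fixes V* = (predator death rate)/(VP coefficient) — independent of the other coefficients.
With the change, V* = 0.718/0.00257 = 279; it rises from 210.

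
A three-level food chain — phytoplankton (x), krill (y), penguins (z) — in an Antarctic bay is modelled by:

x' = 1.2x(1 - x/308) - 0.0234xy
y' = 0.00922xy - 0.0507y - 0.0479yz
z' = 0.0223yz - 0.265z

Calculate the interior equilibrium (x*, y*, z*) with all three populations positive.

x* ≈ 237, y* ≈ 11.9, z* ≈ 44.5

From dz/dt = 0: 0.0223y* = 0.265, so y* = 11.9.
From dx/dt = 0: 1.2(1 - x*/308) = 0.0234·11.9, giving x* = 308·(1 - 0.232) = 237.
From dy/dt = 0: 0.00922·237 - 0.0507 = 0.0479z*, so z* = 2.13/0.0479 = 44.5.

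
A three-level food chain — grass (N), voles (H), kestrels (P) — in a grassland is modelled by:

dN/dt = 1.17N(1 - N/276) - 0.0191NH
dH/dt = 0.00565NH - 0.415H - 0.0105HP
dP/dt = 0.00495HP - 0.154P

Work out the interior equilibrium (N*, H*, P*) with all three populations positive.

From dP/dt = 0: 0.00495H* = 0.154, so H* = 31.1.
From dN/dt = 0: 1.17(1 - N*/276) = 0.0191·31.1, giving N* = 276·(1 - 0.508) = 136.
From dH/dt = 0: 0.00565·136 - 0.415 = 0.0105P*, so P* = 0.352/0.0105 = 33.6.

N* ≈ 136, H* ≈ 31.1, P* ≈ 33.6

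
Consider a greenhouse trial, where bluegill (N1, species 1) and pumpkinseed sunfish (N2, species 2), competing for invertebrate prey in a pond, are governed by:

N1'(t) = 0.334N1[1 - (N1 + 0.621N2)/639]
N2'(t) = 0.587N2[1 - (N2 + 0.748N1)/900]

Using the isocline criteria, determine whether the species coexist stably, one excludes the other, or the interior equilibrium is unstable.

stable coexistence

Compare the nullcline intercepts: K1/α12 = 639/0.621 = 1030 > K2 = 900; K2/α21 = 900/0.748 = 1200 > K1 = 639.
Since both inequalities hold, each species can invade when rare, so the interior equilibrium is stable.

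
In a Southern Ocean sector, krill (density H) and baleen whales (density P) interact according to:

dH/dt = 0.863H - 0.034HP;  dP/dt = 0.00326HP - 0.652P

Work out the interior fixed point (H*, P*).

Set dP/dt = 0 with P > 0: 0.00326H - 0.652 = 0, so H* = 0.652/0.00326 = 200.
Set dH/dt = 0 with H > 0: 0.863 - 0.034P = 0, so P* = 0.863/0.034 = 25.4.

H* ≈ 200, P* ≈ 25.4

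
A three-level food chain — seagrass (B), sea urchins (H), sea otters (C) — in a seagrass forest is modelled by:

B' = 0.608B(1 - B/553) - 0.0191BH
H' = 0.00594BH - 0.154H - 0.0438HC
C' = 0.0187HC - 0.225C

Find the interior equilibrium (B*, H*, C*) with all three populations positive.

B* ≈ 344, H* ≈ 12, C* ≈ 43.1

From dC/dt = 0: 0.0187H* = 0.225, so H* = 12.
From dB/dt = 0: 0.608(1 - B*/553) = 0.0191·12, giving B* = 553·(1 - 0.378) = 344.
From dH/dt = 0: 0.00594·344 - 0.154 = 0.0438C*, so C* = 1.89/0.0438 = 43.1.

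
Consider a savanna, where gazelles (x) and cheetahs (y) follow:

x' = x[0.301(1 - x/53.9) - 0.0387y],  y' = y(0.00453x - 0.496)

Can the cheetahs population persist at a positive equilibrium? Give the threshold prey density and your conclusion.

The predator equation gives dy/dt > 0 only when x > 0.496/0.00453 = 109.
Without the predator, x → K = 53.9. Since 53.9 < 109, the predator cannot invade.

Threshold x = 109; K < 109, so no, the predator goes extinct.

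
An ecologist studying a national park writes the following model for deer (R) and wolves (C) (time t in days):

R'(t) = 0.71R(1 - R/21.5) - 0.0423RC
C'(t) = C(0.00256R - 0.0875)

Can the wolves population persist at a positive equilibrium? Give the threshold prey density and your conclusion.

The predator equation gives dC/dt > 0 only when R > 0.0875/0.00256 = 34.2.
Without the predator, R → K = 21.5. Since 21.5 < 34.2, the predator cannot invade.

Threshold R = 34.2; K < 34.2, so no, the predator goes extinct.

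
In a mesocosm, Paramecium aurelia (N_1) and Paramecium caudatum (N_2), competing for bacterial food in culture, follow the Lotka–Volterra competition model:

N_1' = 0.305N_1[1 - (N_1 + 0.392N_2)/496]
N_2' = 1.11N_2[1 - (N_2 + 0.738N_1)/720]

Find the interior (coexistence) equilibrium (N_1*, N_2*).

N_1* ≈ 301, N_2* ≈ 498

Setting both brackets to zero gives the nullclines N_1 + 0.392N_2 = 496 and 0.738N_1 + N_2 = 720.
Substituting N_2 = 720 - 0.738N_1 into the first: N_1(1 - 0.392·0.738) = 496 - 0.392·720.
So N_1* = 214/0.711 = 301, and then N_2* = 720 - 0.738·301 = 498.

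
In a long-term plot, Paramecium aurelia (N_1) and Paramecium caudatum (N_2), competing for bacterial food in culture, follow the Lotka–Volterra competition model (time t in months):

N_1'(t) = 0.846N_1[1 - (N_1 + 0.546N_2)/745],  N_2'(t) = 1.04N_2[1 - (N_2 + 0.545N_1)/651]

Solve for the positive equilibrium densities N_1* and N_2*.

Setting both brackets to zero gives the nullclines N_1 + 0.546N_2 = 745 and 0.545N_1 + N_2 = 651.
Substituting N_2 = 651 - 0.545N_1 into the first: N_1(1 - 0.546·0.545) = 745 - 0.546·651.
So N_1* = 390/0.702 = 555, and then N_2* = 651 - 0.545·555 = 349.

N_1* ≈ 555, N_2* ≈ 349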